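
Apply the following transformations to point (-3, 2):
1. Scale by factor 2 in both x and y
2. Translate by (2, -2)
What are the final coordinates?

Step 1: Scale (-3, 2) by 2 → (-6, 4)
Step 2: Translate by (2, -2) → (-4, 2)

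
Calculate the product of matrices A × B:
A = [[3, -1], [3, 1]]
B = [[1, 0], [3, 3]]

Matrix multiplication:
C[0][0] = 3×1 + -1×3 = 0
C[0][1] = 3×0 + -1×3 = -3
C[1][0] = 3×1 + 1×3 = 6
C[1][1] = 3×0 + 1×3 = 3
Result: [[0, -3], [6, 3]]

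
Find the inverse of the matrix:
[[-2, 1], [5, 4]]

For [[a,b],[c,d]], inverse = (1/det)·[[d,-b],[-c,a]]
det = (-2)(4) - (1)(5) = -8 - 5 = -13
Inverse = (1/-13)·[[4, -1], [-5, -2]]
= [[-4/13, 1/13], [5/13, 2/13]]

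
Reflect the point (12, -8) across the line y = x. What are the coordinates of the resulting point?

Reflection across line y = x: (12, -8) → (-8, 12)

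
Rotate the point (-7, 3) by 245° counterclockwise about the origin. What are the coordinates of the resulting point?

Rotation matrix for 245°: [[cos 245°, -sin 245°], [sin 245°, cos 245°]] ≈ [[-0.422618, 0.906308], [-0.906308, -0.422618]]
[[-0.422618, 0.906308], [-0.906308, -0.422618]] × [-7, 3]ᵀ ≈ [5.6773, 5.0763]ᵀ
Result: (5.6773, 5.0763)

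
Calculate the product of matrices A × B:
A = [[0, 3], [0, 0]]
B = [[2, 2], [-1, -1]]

Matrix multiplication:
C[0][0] = 0×2 + 3×-1 = -3
C[0][1] = 0×2 + 3×-1 = -3
C[1][0] = 0×2 + 0×-1 = 0
C[1][1] = 0×2 + 0×-1 = 0
Result: [[-3, -3], [0, 0]]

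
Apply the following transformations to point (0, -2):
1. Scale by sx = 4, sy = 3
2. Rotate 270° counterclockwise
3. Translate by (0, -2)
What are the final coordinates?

Step 1: Scale → (0, -6)
Step 2: Rotate 270° → (-6, 0)
Step 3: Translate → (-6, -2)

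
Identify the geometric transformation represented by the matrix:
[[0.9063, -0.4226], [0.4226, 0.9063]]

This matrix represents: rotation by 25° counterclockwise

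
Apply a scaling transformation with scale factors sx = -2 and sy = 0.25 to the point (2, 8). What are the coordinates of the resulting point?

Scaling matrix:
[[-2, 0], [0, 0.25]]
Result: (2 × -2, 8 × 0.25) = (-4, 2)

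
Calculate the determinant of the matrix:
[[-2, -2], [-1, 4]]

For a 2×2 matrix [[a, b], [c, d]], det = ad - bc
det = (-2)(4) - (-2)(-1) = -8 - 2 = -10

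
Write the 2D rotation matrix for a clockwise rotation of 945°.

Rotation matrix formula: [[cos θ, -sin θ], [sin θ, cos θ]]
A clockwise rotation by 945° is equivalent to a counterclockwise rotation by -945°.
For θ = -945°:
cos(-945°) = -√2/2
sin(-945°) = √2/2
Result: [[-√2/2, -√2/2], [√2/2, -√2/2]]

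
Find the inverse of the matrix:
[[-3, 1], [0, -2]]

For [[a,b],[c,d]], inverse = (1/det)·[[d,-b],[-c,a]]
det = (-3)(-2) - (1)(0) = 6 - 0 = 6
Inverse = (1/6)·[[-2, -1], [0, -3]]
= [[-1/3, -1/6], [0, -1/2]]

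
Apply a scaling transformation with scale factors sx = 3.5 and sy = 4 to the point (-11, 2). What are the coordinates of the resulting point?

Scaling matrix:
[[3.50, 0], [0, 4]]
Result: (-11 × 3.5, 2 × 4) = (-38.5, 8)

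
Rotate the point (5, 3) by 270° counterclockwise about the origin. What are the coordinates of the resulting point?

Rotation matrix for 270°: [[cos 270°, -sin 270°], [sin 270°, cos 270°]] = [[0, 1], [-1, 0]]
[[0, 1], [-1, 0]] × [5, 3]ᵀ = [3, -5]ᵀ
Result: (3, -5)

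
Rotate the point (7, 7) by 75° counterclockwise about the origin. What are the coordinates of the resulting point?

Rotation matrix for 75°: [[cos 75°, -sin 75°], [sin 75°, cos 75°]] ≈ [[0.258819, -0.965926], [0.965926, 0.258819]]
[[0.258819, -0.965926], [0.965926, 0.258819]] × [7, 7]ᵀ ≈ [-4.9497, 8.5732]ᵀ
Result: (-4.9497, 8.5732)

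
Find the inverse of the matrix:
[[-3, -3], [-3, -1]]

For [[a,b],[c,d]], inverse = (1/det)·[[d,-b],[-c,a]]
det = (-3)(-1) - (-3)(-3) = 3 - 9 = -6
Inverse = (1/-6)·[[-1, 3], [3, -3]]
= [[1/6, -1/2], [-1/2, 1/2]]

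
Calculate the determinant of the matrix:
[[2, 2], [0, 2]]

For a 2×2 matrix [[a, b], [c, d]], det = ad - bc
det = (2)(2) - (2)(0) = 4 - 0 = 4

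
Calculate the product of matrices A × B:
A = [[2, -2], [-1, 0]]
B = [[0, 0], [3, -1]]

Matrix multiplication:
C[0][0] = 2×0 + -2×3 = -6
C[0][1] = 2×0 + -2×-1 = 2
C[1][0] = -1×0 + 0×3 = 0
C[1][1] = -1×0 + 0×-1 = 0
Result: [[-6, 2], [0, 0]]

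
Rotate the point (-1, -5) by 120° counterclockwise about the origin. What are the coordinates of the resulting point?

Rotation matrix for 120°: [[cos 120°, -sin 120°], [sin 120°, cos 120°]] ≈ [[-0.500000, -0.866025], [0.866025, -0.500000]]
[[-0.500000, -0.866025], [0.866025, -0.500000]] × [-1, -5]ᵀ ≈ [4.8301, 1.6340]ᵀ
Result: (4.8301, 1.6340)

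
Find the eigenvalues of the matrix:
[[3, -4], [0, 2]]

Characteristic equation: det(A - λI) = 0
λ² - (trace)λ + (det) = 0
trace = 3 + 2 = 5, det = (3)(2) - (-4)(0) = 6
λ² - (5)λ + (6) = 0
λ = (5 ± √((5)² - 4·(6))) / 2 = (5 ± √1) / 2
Solving: λ = 2, 3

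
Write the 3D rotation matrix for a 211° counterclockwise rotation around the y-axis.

Rotation matrix for counterclockwise 211° around y-axis:
cos(211°) = -0.8572, sin(211°) = -0.5150
Result: [[-0.8572, 0, -0.5150], [0, 1, 0], [0.5150, 0, -0.8572]]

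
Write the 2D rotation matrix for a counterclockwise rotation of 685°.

Rotation matrix formula: [[cos θ, -sin θ], [sin θ, cos θ]]
For θ = 685°:
cos(685°) = 0.8192
sin(685°) = -0.5736
Result: [[0.8192, 0.5736], [-0.5736, 0.8192]]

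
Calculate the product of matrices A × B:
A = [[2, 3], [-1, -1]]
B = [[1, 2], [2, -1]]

Matrix multiplication:
C[0][0] = 2×1 + 3×2 = 8
C[0][1] = 2×2 + 3×-1 = 1
C[1][0] = -1×1 + -1×2 = -3
C[1][1] = -1×2 + -1×-1 = -1
Result: [[8, 1], [-3, -1]]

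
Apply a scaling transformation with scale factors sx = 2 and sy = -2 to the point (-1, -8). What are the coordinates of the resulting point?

Scaling matrix:
[[2, 0], [0, -2]]
Result: (-1 × 2, -8 × -2) = (-2, 16)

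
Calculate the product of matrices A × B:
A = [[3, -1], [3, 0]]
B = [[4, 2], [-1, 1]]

Matrix multiplication:
C[0][0] = 3×4 + -1×-1 = 13
C[0][1] = 3×2 + -1×1 = 5
C[1][0] = 3×4 + 0×-1 = 12
C[1][1] = 3×2 + 0×1 = 6
Result: [[13, 5], [12, 6]]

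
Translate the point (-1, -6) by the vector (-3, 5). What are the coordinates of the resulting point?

Translation by (-3, 5) (homogeneous matrix [[1, 0, -3], [0, 1, 5], [0, 0, 1]]):
x' = -1 + -3 = -4
y' = -6 + 5 = -1
Result: (-4, -1)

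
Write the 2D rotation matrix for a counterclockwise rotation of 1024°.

Rotation matrix formula: [[cos θ, -sin θ], [sin θ, cos θ]]
For θ = 1024°:
cos(1024°) = 0.5592
sin(1024°) = -0.8290
Result: [[0.5592, 0.8290], [-0.8290, 0.5592]]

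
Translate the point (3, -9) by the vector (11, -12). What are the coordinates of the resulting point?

Translation by (11, -12) (homogeneous matrix [[1, 0, 11], [0, 1, -12], [0, 0, 1]]):
x' = 3 + 11 = 14
y' = -9 + -12 = -21
Result: (14, -21)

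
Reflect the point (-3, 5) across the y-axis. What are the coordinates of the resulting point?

Reflection across y-axis: (-3, 5) → (3, 5)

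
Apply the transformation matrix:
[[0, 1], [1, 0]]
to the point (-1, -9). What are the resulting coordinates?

Matrix multiplication:
[[0, 1], [1, 0]] × [-1, -9]ᵀ
= [(0)(-1) + (1)(-9), (1)(-1) + (0)(-9)]ᵀ
= [-9, -1]ᵀ
Result: (-9, -1)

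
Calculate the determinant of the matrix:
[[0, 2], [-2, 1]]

For a 2×2 matrix [[a, b], [c, d]], det = ad - bc
det = (0)(1) - (2)(-2) = 0 - -4 = 4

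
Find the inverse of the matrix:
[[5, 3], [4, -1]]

For [[a,b],[c,d]], inverse = (1/det)·[[d,-b],[-c,a]]
det = (5)(-1) - (3)(4) = -5 - 12 = -17
Inverse = (1/-17)·[[-1, -3], [-4, 5]]
= [[1/17, 3/17], [4/17, -5/17]]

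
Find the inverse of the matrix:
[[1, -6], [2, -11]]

For [[a,b],[c,d]], inverse = (1/det)·[[d,-b],[-c,a]]
det = (1)(-11) - (-6)(2) = -11 - -12 = 1
Inverse = [[-11, 6], [-2, 1]]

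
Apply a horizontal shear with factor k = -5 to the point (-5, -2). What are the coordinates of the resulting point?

Shear matrix for horizontal shear with factor k = -5:
[[1, -5], [0, 1]]
Result: (-5, -2) → (5, -2)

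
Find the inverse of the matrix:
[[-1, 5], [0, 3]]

For [[a,b],[c,d]], inverse = (1/det)·[[d,-b],[-c,a]]
det = (-1)(3) - (5)(0) = -3 - 0 = -3
Inverse = (1/-3)·[[3, -5], [0, -1]]
= [[-1, 5/3], [0, 1/3]]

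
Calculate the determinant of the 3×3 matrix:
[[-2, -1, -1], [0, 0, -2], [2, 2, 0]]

Expansion along first row:
det = -2·det([[0,-2],[2,0]]) - -1·det([[0,-2],[2,0]]) + -1·det([[0,0],[2,2]])
    = -2·(0·0 - -2·2) - -1·(0·0 - -2·2) + -1·(0·2 - 0·2)
    = -2·4 - -1·4 + -1·0
    = -8 + 4 + 0 = -4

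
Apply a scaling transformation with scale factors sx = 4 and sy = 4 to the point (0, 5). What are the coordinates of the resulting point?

Scaling matrix:
[[4, 0], [0, 4]]
Result: (0 × 4, 5 × 4) = (0, 20)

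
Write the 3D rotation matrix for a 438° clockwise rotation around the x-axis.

Rotation matrix for clockwise 438° around x-axis:
A clockwise rotation by 438° is a counterclockwise rotation by -438°.
cos(-438°) = 0.2079, sin(-438°) = -0.9781
Result: [[1, 0, 0], [0, 0.2079, 0.9781], [0, -0.9781, 0.2079]]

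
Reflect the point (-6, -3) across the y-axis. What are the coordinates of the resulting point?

Reflection across y-axis: (-6, -3) → (6, -3)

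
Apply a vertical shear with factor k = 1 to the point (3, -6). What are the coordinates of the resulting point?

Shear matrix for vertical shear with factor k = 1:
[[1, 0], [1, 1]]
Result: (3, -6) → (3, -3)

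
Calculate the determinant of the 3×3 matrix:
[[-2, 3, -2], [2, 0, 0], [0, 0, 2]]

Expansion along first row:
det = -2·det([[0,0],[0,2]]) - 3·det([[2,0],[0,2]]) + -2·det([[2,0],[0,0]])
    = -2·(0·2 - 0·0) - 3·(2·2 - 0·0) + -2·(2·0 - 0·0)
    = -2·0 - 3·4 + -2·0
    = 0 + -12 + 0 = -12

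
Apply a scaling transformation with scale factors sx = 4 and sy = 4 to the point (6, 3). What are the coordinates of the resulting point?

Scaling matrix:
[[4, 0], [0, 4]]
Result: (6 × 4, 3 × 4) = (24, 12)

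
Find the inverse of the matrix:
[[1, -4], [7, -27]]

For [[a,b],[c,d]], inverse = (1/det)·[[d,-b],[-c,a]]
det = (1)(-27) - (-4)(7) = -27 - -28 = 1
Inverse = [[-27, 4], [-7, 1]]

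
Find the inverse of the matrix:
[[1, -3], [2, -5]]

For [[a,b],[c,d]], inverse = (1/det)·[[d,-b],[-c,a]]
det = (1)(-5) - (-3)(2) = -5 - -6 = 1
Inverse = [[-5, 3], [-2, 1]]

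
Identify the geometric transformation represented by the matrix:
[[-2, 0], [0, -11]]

This matrix represents: non-uniform scaling by sx = -2, sy = -11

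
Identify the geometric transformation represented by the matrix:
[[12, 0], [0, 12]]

This matrix represents: uniform scaling by factor 12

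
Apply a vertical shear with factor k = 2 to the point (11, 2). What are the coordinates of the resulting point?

Shear matrix for vertical shear with factor k = 2:
[[1, 0], [2, 1]]
Result: (11, 2) → (11, 24)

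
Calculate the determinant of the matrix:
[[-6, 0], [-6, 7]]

For a 2×2 matrix [[a, b], [c, d]], det = ad - bc
det = (-6)(7) - (0)(-6) = -42 - 0 = -42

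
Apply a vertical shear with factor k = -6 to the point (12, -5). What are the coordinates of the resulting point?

Shear matrix for vertical shear with factor k = -6:
[[1, 0], [-6, 1]]
Result: (12, -5) → (12, -77)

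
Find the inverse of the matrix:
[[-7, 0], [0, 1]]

For [[a,b],[c,d]], inverse = (1/det)·[[d,-b],[-c,a]]
det = (-7)(1) - (0)(0) = -7 - 0 = -7
Inverse = (1/-7)·[[1, 0], [0, -7]]
= [[-1/7, 0], [0, 1]]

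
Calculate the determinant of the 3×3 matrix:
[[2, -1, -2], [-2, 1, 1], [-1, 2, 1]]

Expansion along first row:
det = 2·det([[1,1],[2,1]]) - -1·det([[-2,1],[-1,1]]) + -2·det([[-2,1],[-1,2]])
    = 2·(1·1 - 1·2) - -1·(-2·1 - 1·-1) + -2·(-2·2 - 1·-1)
    = 2·-1 - -1·-1 + -2·-3
    = -2 + -1 + 6 = 3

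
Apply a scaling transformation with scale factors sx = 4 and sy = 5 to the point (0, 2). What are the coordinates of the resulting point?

Scaling matrix:
[[4, 0], [0, 5]]
Result: (0 × 4, 2 × 5) = (0, 10)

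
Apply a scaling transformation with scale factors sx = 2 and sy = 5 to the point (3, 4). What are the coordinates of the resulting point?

Scaling matrix:
[[2, 0], [0, 5]]
Result: (3 × 2, 4 × 5) = (6, 20)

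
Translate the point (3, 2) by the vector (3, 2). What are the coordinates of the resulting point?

Translation by (3, 2) (homogeneous matrix [[1, 0, 3], [0, 1, 2], [0, 0, 1]]):
x' = 3 + 3 = 6
y' = 2 + 2 = 4
Result: (6, 4)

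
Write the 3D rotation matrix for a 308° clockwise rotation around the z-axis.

Rotation matrix for clockwise 308° around z-axis:
A clockwise rotation by 308° is a counterclockwise rotation by -308°.
cos(-308°) = 0.6157, sin(-308°) = 0.7880
Result: [[0.6157, -0.7880, 0], [0.7880, 0.6157, 0], [0, 0, 1]]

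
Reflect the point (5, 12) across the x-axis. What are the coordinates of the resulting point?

Reflection across x-axis: (5, 12) → (5, -12)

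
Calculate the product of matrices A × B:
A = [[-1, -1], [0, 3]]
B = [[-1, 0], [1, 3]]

Matrix multiplication:
C[0][0] = -1×-1 + -1×1 = 0
C[0][1] = -1×0 + -1×3 = -3
C[1][0] = 0×-1 + 3×1 = 3
C[1][1] = 0×0 + 3×3 = 9
Result: [[0, -3], [3, 9]]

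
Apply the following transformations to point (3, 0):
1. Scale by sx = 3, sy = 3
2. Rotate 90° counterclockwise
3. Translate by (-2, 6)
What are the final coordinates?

Step 1: Scale → (9, 0)
Step 2: Rotate 90° → (0, 9)
Step 3: Translate → (-2, 15)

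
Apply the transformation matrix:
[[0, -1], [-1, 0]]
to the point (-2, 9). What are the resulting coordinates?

Matrix multiplication:
[[0, -1], [-1, 0]] × [-2, 9]ᵀ
= [(0)(-2) + (-1)(9), (-1)(-2) + (0)(9)]ᵀ
= [-9, 2]ᵀ
Result: (-9, 2)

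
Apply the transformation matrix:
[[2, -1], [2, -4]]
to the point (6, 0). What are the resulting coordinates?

Matrix multiplication:
[[2, -1], [2, -4]] × [6, 0]ᵀ
= [(2)(6) + (-1)(0), (2)(6) + (-4)(0)]ᵀ
= [12, 12]ᵀ
Result: (12, 12)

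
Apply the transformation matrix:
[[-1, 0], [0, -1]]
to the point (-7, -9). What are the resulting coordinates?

Matrix multiplication:
[[-1, 0], [0, -1]] × [-7, -9]ᵀ
= [(-1)(-7) + (0)(-9), (0)(-7) + (-1)(-9)]ᵀ
= [7, 9]ᵀ
Result: (7, 9)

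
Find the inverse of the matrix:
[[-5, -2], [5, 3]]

For [[a,b],[c,d]], inverse = (1/det)·[[d,-b],[-c,a]]
det = (-5)(3) - (-2)(5) = -15 - -10 = -5
Inverse = (1/-5)·[[3, 2], [-5, -5]]
= [[-3/5, -2/5], [1, 1]]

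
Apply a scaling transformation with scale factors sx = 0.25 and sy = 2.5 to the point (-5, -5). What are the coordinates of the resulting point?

Scaling matrix:
[[0.25, 0], [0, 2.50]]
Result: (-5 × 0.25, -5 × 2.5) = (-1.25, -12.5)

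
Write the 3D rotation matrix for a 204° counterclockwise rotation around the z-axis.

Rotation matrix for counterclockwise 204° around z-axis:
cos(204°) = -0.9135, sin(204°) = -0.4067
Result: [[-0.9135, 0.4067, 0], [-0.4067, -0.9135, 0], [0, 0, 1]]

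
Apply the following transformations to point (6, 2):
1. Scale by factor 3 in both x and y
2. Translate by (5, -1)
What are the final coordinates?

Step 1: Scale (6, 2) by 3 → (18, 6)
Step 2: Translate by (5, -1) → (23, 5)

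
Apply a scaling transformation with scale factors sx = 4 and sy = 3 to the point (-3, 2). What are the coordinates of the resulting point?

Scaling matrix:
[[4, 0], [0, 3]]
Result: (-3 × 4, 2 × 3) = (-12, 6)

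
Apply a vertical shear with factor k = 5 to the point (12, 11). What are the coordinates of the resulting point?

Shear matrix for vertical shear with factor k = 5:
[[1, 0], [5, 1]]
Result: (12, 11) → (12, 71)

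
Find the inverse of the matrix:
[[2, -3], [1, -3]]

For [[a,b],[c,d]], inverse = (1/det)·[[d,-b],[-c,a]]
det = (2)(-3) - (-3)(1) = -6 - -3 = -3
Inverse = (1/-3)·[[-3, 3], [-1, 2]]
= [[1, -1], [1/3, -2/3]]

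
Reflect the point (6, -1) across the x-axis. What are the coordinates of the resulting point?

Reflection across x-axis: (6, -1) → (6, 1)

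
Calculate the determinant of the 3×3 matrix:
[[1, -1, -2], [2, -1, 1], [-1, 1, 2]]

Expansion along first row:
det = 1·det([[-1,1],[1,2]]) - -1·det([[2,1],[-1,2]]) + -2·det([[2,-1],[-1,1]])
    = 1·(-1·2 - 1·1) - -1·(2·2 - 1·-1) + -2·(2·1 - -1·-1)
    = 1·-3 - -1·5 + -2·1
    = -3 + 5 + -2 = 0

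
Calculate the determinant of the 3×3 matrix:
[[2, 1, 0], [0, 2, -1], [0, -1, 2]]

Expansion along first row:
det = 2·det([[2,-1],[-1,2]]) - 1·det([[0,-1],[0,2]]) + 0·det([[0,2],[0,-1]])
    = 2·(2·2 - -1·-1) - 1·(0·2 - -1·0) + 0·(0·-1 - 2·0)
    = 2·3 - 1·0 + 0·0
    = 6 + 0 + 0 = 6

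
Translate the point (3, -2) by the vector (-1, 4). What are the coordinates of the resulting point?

Translation by (-1, 4) (homogeneous matrix [[1, 0, -1], [0, 1, 4], [0, 0, 1]]):
x' = 3 + -1 = 2
y' = -2 + 4 = 2
Result: (2, 2)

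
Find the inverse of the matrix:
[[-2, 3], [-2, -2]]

For [[a,b],[c,d]], inverse = (1/det)·[[d,-b],[-c,a]]
det = (-2)(-2) - (3)(-2) = 4 - -6 = 10
Inverse = (1/10)·[[-2, -3], [2, -2]]
= [[-1/5, -3/10], [1/5, -1/5]]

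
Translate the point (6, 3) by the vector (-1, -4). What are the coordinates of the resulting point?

Translation by (-1, -4) (homogeneous matrix [[1, 0, -1], [0, 1, -4], [0, 0, 1]]):
x' = 6 + -1 = 5
y' = 3 + -4 = -1
Result: (5, -1)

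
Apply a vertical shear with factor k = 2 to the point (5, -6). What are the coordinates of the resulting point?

Shear matrix for vertical shear with factor k = 2:
[[1, 0], [2, 1]]
Result: (5, -6) → (5, 4)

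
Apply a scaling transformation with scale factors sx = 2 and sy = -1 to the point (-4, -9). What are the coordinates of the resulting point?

Scaling matrix:
[[2, 0], [0, -1]]
Result: (-4 × 2, -9 × -1) = (-8, 9)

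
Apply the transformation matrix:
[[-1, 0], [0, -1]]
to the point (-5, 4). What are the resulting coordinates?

Matrix multiplication:
[[-1, 0], [0, -1]] × [-5, 4]ᵀ
= [(-1)(-5) + (0)(4), (0)(-5) + (-1)(4)]ᵀ
= [5, -4]ᵀ
Result: (5, -4)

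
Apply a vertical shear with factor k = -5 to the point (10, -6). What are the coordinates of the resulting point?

Shear matrix for vertical shear with factor k = -5:
[[1, 0], [-5, 1]]
Result: (10, -6) → (10, -56)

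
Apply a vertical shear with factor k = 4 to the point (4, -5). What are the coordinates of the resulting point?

Shear matrix for vertical shear with factor k = 4:
[[1, 0], [4, 1]]
Result: (4, -5) → (4, 11)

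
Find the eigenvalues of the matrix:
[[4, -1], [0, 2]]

Characteristic equation: det(A - λI) = 0
λ² - (trace)λ + (det) = 0
trace = 4 + 2 = 6, det = (4)(2) - (-1)(0) = 8
λ² - (6)λ + (8) = 0
λ = (6 ± √((6)² - 4·(8))) / 2 = (6 ± √4) / 2
Solving: λ = 2, 4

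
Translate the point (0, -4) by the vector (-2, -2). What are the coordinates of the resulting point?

Translation by (-2, -2) (homogeneous matrix [[1, 0, -2], [0, 1, -2], [0, 0, 1]]):
x' = 0 + -2 = -2
y' = -4 + -2 = -6
Result: (-2, -6)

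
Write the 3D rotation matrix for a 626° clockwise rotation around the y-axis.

Rotation matrix for clockwise 626° around y-axis:
A clockwise rotation by 626° is a counterclockwise rotation by -626°.
cos(-626°) = -0.0698, sin(-626°) = 0.9976
Result: [[-0.0698, 0, 0.9976], [0, 1, 0], [-0.9976, 0, -0.0698]]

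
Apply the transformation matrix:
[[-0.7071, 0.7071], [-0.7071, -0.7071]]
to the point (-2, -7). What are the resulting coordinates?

Matrix multiplication:
[[-0.7071, 0.7071], [-0.7071, -0.7071]] × [-2, -7]ᵀ
= [(-0.7071)(-2) + (0.7071)(-7), (-0.7071)(-2) + (-0.7071)(-7)]ᵀ
= [-3.5355, 6.3639]ᵀ
Result: (-3.5355, 6.3639)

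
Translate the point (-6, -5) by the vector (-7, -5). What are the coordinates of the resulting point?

Translation by (-7, -5) (homogeneous matrix [[1, 0, -7], [0, 1, -5], [0, 0, 1]]):
x' = -6 + -7 = -13
y' = -5 + -5 = -10
Result: (-13, -10)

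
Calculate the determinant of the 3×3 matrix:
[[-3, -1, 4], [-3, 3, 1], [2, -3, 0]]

Expansion along first row:
det = -3·det([[3,1],[-3,0]]) - -1·det([[-3,1],[2,0]]) + 4·det([[-3,3],[2,-3]])
    = -3·(3·0 - 1·-3) - -1·(-3·0 - 1·2) + 4·(-3·-3 - 3·2)
    = -3·3 - -1·-2 + 4·3
    = -9 + -2 + 12 = 1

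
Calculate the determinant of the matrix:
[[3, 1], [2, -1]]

For a 2×2 matrix [[a, b], [c, d]], det = ad - bc
det = (3)(-1) - (1)(2) = -3 - 2 = -5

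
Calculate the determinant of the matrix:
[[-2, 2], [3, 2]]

For a 2×2 matrix [[a, b], [c, d]], det = ad - bc
det = (-2)(2) - (2)(3) = -4 - 6 = -10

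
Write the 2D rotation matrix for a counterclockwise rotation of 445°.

Rotation matrix formula: [[cos θ, -sin θ], [sin θ, cos θ]]
For θ = 445°:
cos(445°) = 0.0872
sin(445°) = 0.9962
Result: [[0.0872, -0.9962], [0.9962, 0.0872]]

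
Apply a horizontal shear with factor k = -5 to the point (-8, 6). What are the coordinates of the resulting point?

Shear matrix for horizontal shear with factor k = -5:
[[1, -5], [0, 1]]
Result: (-8, 6) → (-38, 6)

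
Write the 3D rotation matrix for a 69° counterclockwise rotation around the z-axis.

Rotation matrix for counterclockwise 69° around z-axis:
cos(69°) = 0.3584, sin(69°) = 0.9336
Result: [[0.3584, -0.9336, 0], [0.9336, 0.3584, 0], [0, 0, 1]]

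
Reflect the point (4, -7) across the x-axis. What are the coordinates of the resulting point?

Reflection across x-axis: (4, -7) → (4, 7)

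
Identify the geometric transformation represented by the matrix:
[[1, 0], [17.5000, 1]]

This matrix represents: vertical shear with factor 17.5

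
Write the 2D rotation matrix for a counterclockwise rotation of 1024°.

Rotation matrix formula: [[cos θ, -sin θ], [sin θ, cos θ]]
For θ = 1024°:
cos(1024°) = 0.5592
sin(1024°) = -0.8290
Result: [[0.5592, 0.8290], [-0.8290, 0.5592]]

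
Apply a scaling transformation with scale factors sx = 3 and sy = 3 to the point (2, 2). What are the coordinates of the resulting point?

Scaling matrix:
[[3, 0], [0, 3]]
Result: (2 × 3, 2 × 3) = (6, 6)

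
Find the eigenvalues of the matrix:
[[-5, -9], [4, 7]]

Characteristic equation: det(A - λI) = 0
λ² - (trace)λ + (det) = 0
trace = -5 + 7 = 2, det = (-5)(7) - (-9)(4) = 1
λ² - (2)λ + (1) = 0
λ = (2 ± √((2)² - 4·(1))) / 2 = (2 ± √0) / 2
Solving: λ = 1, 1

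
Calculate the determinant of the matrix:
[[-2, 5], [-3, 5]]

For a 2×2 matrix [[a, b], [c, d]], det = ad - bc
det = (-2)(5) - (5)(-3) = -10 - -15 = 5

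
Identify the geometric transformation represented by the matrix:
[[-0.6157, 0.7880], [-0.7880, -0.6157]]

This matrix represents: rotation by 232° counterclockwise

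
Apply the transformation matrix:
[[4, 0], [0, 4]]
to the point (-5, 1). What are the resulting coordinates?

Matrix multiplication:
[[4, 0], [0, 4]] × [-5, 1]ᵀ
= [(4)(-5) + (0)(1), (0)(-5) + (4)(1)]ᵀ
= [-20, 4]ᵀ
Result: (-20, 4)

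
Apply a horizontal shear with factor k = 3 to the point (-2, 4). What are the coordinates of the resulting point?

Shear matrix for horizontal shear with factor k = 3:
[[1, 3], [0, 1]]
Result: (-2, 4) → (10, 4)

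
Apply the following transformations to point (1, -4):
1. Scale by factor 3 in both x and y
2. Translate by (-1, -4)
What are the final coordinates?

Step 1: Scale (1, -4) by 3 → (3, -12)
Step 2: Translate by (-1, -4) → (2, -16)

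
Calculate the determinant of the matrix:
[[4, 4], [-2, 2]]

For a 2×2 matrix [[a, b], [c, d]], det = ad - bc
det = (4)(2) - (4)(-2) = 8 - -8 = 16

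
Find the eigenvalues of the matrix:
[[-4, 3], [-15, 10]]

Characteristic equation: det(A - λI) = 0
λ² - (trace)λ + (det) = 0
trace = -4 + 10 = 6, det = (-4)(10) - (3)(-15) = 5
λ² - (6)λ + (5) = 0
λ = (6 ± √((6)² - 4·(5))) / 2 = (6 ± √16) / 2
Solving: λ = 1, 5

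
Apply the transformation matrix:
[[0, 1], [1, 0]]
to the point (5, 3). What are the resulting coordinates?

Matrix multiplication:
[[0, 1], [1, 0]] × [5, 3]ᵀ
= [(0)(5) + (1)(3), (1)(5) + (0)(3)]ᵀ
= [3, 5]ᵀ
Result: (3, 5)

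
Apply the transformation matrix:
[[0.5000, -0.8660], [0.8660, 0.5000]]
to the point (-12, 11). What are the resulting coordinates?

Matrix multiplication:
[[0.5000, -0.8660], [0.8660, 0.5000]] × [-12, 11]ᵀ
= [(0.5000)(-12) + (-0.8660)(11), (0.8660)(-12) + (0.5000)(11)]ᵀ
= [-15.5260, -4.8920]ᵀ
Result: (-15.5260, -4.8920)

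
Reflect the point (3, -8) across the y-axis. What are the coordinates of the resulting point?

Reflection across y-axis: (3, -8) → (-3, -8)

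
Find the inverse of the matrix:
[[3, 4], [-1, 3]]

For [[a,b],[c,d]], inverse = (1/det)·[[d,-b],[-c,a]]
det = (3)(3) - (4)(-1) = 9 - -4 = 13
Inverse = (1/13)·[[3, -4], [1, 3]]
= [[3/13, -4/13], [1/13, 3/13]]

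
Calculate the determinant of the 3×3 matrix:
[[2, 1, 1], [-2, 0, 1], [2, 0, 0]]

Expansion along first row:
det = 2·det([[0,1],[0,0]]) - 1·det([[-2,1],[2,0]]) + 1·det([[-2,0],[2,0]])
    = 2·(0·0 - 1·0) - 1·(-2·0 - 1·2) + 1·(-2·0 - 0·2)
    = 2·0 - 1·-2 + 1·0
    = 0 + 2 + 0 = 2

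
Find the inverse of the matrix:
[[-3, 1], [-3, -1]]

For [[a,b],[c,d]], inverse = (1/det)·[[d,-b],[-c,a]]
det = (-3)(-1) - (1)(-3) = 3 - -3 = 6
Inverse = (1/6)·[[-1, -1], [3, -3]]
= [[-1/6, -1/6], [1/2, -1/2]]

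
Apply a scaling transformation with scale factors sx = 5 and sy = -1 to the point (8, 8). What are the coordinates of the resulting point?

Scaling matrix:
[[5, 0], [0, -1]]
Result: (8 × 5, 8 × -1) = (40, -8)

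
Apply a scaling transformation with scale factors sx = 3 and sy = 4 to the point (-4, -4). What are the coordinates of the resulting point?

Scaling matrix:
[[3, 0], [0, 4]]
Result: (-4 × 3, -4 × 4) = (-12, -16)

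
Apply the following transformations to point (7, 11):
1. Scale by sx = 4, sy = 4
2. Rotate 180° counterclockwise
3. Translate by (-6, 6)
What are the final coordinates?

Step 1: Scale → (28, 44)
Step 2: Rotate 180° → (-28, -44)
Step 3: Translate → (-34, -38)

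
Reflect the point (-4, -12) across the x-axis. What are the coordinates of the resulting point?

Reflection across x-axis: (-4, -12) → (-4, 12)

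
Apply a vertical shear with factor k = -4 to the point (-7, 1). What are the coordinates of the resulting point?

Shear matrix for vertical shear with factor k = -4:
[[1, 0], [-4, 1]]
Result: (-7, 1) → (-7, 29)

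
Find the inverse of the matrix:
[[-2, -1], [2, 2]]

For [[a,b],[c,d]], inverse = (1/det)·[[d,-b],[-c,a]]
det = (-2)(2) - (-1)(2) = -4 - -2 = -2
Inverse = (1/-2)·[[2, 1], [-2, -2]]
= [[-1, -1/2], [1, 1]]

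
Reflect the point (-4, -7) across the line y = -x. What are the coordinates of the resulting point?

Reflection across line y = -x: (-4, -7) → (7, 4)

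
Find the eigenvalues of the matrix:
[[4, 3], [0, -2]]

Characteristic equation: det(A - λI) = 0
λ² - (trace)λ + (det) = 0
trace = 4 + -2 = 2, det = (4)(-2) - (3)(0) = -8
λ² - (2)λ + (-8) = 0
λ = (2 ± √((2)² - 4·(-8))) / 2 = (2 ± √36) / 2
Solving: λ = -2, 4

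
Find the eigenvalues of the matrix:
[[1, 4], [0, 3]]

Characteristic equation: det(A - λI) = 0
λ² - (trace)λ + (det) = 0
trace = 1 + 3 = 4, det = (1)(3) - (4)(0) = 3
λ² - (4)λ + (3) = 0
λ = (4 ± √((4)² - 4·(3))) / 2 = (4 ± √4) / 2
Solving: λ = 1, 3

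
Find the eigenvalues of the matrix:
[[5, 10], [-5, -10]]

Characteristic equation: det(A - λI) = 0
λ² - (trace)λ + (det) = 0
trace = 5 + -10 = -5, det = (5)(-10) - (10)(-5) = 0
λ² - (-5)λ + (0) = 0
λ = (-5 ± √((-5)² - 4·(0))) / 2 = (-5 ± √25) / 2
Solving: λ = -5, 0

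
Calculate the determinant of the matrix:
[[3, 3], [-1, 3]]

For a 2×2 matrix [[a, b], [c, d]], det = ad - bc
det = (3)(3) - (3)(-1) = 9 - -3 = 12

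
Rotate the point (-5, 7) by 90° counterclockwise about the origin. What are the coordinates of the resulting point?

Rotation matrix for 90°: [[cos 90°, -sin 90°], [sin 90°, cos 90°]] = [[0, -1], [1, 0]]
[[0, -1], [1, 0]] × [-5, 7]ᵀ = [-7, -5]ᵀ
Result: (-7, -5)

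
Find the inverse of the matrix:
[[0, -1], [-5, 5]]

For [[a,b],[c,d]], inverse = (1/det)·[[d,-b],[-c,a]]
det = (0)(5) - (-1)(-5) = 0 - 5 = -5
Inverse = (1/-5)·[[5, 1], [5, 0]]
= [[-1, -1/5], [-1, 0]]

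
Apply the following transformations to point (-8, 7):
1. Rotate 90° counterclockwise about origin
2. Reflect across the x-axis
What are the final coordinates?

Step 1: Rotate 90° → (-7, -8)
Step 2: Reflect across x-axis → (-7, 8)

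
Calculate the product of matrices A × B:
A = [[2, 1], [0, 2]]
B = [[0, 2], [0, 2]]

Matrix multiplication:
C[0][0] = 2×0 + 1×0 = 0
C[0][1] = 2×2 + 1×2 = 6
C[1][0] = 0×0 + 2×0 = 0
C[1][1] = 0×2 + 2×2 = 4
Result: [[0, 6], [0, 4]]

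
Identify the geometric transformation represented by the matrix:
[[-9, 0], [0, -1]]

This matrix represents: non-uniform scaling by sx = -9, sy = -1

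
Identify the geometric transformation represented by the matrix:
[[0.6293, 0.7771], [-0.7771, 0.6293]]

This matrix represents: rotation by 309° counterclockwise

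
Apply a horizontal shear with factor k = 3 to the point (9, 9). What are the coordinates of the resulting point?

Shear matrix for horizontal shear with factor k = 3:
[[1, 3], [0, 1]]
Result: (9, 9) → (36, 9)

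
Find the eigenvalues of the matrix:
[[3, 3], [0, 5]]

Characteristic equation: det(A - λI) = 0
λ² - (trace)λ + (det) = 0
trace = 3 + 5 = 8, det = (3)(5) - (3)(0) = 15
λ² - (8)λ + (15) = 0
λ = (8 ± √((8)² - 4·(15))) / 2 = (8 ± √4) / 2
Solving: λ = 3, 5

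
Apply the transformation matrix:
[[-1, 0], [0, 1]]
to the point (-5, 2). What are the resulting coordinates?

Matrix multiplication:
[[-1, 0], [0, 1]] × [-5, 2]ᵀ
= [(-1)(-5) + (0)(2), (0)(-5) + (1)(2)]ᵀ
= [5, 2]ᵀ
Result: (5, 2)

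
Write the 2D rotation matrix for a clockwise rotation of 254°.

Rotation matrix formula: [[cos θ, -sin θ], [sin θ, cos θ]]
A clockwise rotation by 254° is equivalent to a counterclockwise rotation by -254°.
For θ = -254°:
cos(-254°) = -0.2756
sin(-254°) = 0.9613
Result: [[-0.2756, -0.9613], [0.9613, -0.2756]]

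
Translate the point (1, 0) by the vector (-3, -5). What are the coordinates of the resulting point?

Translation by (-3, -5) (homogeneous matrix [[1, 0, -3], [0, 1, -5], [0, 0, 1]]):
x' = 1 + -3 = -2
y' = 0 + -5 = -5
Result: (-2, -5)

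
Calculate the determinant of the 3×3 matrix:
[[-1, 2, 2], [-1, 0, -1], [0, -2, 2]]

Expansion along first row:
det = -1·det([[0,-1],[-2,2]]) - 2·det([[-1,-1],[0,2]]) + 2·det([[-1,0],[0,-2]])
    = -1·(0·2 - -1·-2) - 2·(-1·2 - -1·0) + 2·(-1·-2 - 0·0)
    = -1·-2 - 2·-2 + 2·2
    = 2 + 4 + 4 = 10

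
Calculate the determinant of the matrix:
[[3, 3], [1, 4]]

For a 2×2 matrix [[a, b], [c, d]], det = ad - bc
det = (3)(4) - (3)(1) = 12 - 3 = 9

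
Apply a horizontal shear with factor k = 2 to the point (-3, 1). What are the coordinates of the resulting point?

Shear matrix for horizontal shear with factor k = 2:
[[1, 2], [0, 1]]
Result: (-3, 1) → (-1, 1)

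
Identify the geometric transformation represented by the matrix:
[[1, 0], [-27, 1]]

This matrix represents: vertical shear with factor -27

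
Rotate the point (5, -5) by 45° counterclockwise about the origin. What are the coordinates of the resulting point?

Rotation matrix for 45°: [[cos 45°, -sin 45°], [sin 45°, cos 45°]] ≈ [[0.707107, -0.707107], [0.707107, 0.707107]]
[[0.707107, -0.707107], [0.707107, 0.707107]] × [5, -5]ᵀ ≈ [7.0711, 0]ᵀ
Result: (7.0711, 0)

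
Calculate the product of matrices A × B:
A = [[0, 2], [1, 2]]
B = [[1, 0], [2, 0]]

Matrix multiplication:
C[0][0] = 0×1 + 2×2 = 4
C[0][1] = 0×0 + 2×0 = 0
C[1][0] = 1×1 + 2×2 = 5
C[1][1] = 1×0 + 2×0 = 0
Result: [[4, 0], [5, 0]]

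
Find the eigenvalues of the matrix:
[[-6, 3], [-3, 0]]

Characteristic equation: det(A - λI) = 0
λ² - (trace)λ + (det) = 0
trace = -6 + 0 = -6, det = (-6)(0) - (3)(-3) = 9
λ² - (-6)λ + (9) = 0
λ = (-6 ± √((-6)² - 4·(9))) / 2 = (-6 ± √0) / 2
Solving: λ = -3, -3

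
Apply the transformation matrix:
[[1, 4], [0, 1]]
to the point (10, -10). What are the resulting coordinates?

Matrix multiplication:
[[1, 4], [0, 1]] × [10, -10]ᵀ
= [(1)(10) + (4)(-10), (0)(10) + (1)(-10)]ᵀ
= [-30, -10]ᵀ
Result: (-30, -10)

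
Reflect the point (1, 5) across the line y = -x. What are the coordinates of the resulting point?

Reflection across line y = -x: (1, 5) → (-5, -1)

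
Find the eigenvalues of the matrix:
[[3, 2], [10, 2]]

Characteristic equation: det(A - λI) = 0
λ² - (trace)λ + (det) = 0
trace = 3 + 2 = 5, det = (3)(2) - (2)(10) = -14
λ² - (5)λ + (-14) = 0
λ = (5 ± √((5)² - 4·(-14))) / 2 = (5 ± √81) / 2
Solving: λ = -2, 7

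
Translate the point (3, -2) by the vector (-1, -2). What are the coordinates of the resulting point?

Translation by (-1, -2) (homogeneous matrix [[1, 0, -1], [0, 1, -2], [0, 0, 1]]):
x' = 3 + -1 = 2
y' = -2 + -2 = -4
Result: (2, -4)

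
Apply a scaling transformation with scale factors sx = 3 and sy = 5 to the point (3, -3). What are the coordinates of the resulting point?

Scaling matrix:
[[3, 0], [0, 5]]
Result: (3 × 3, -3 × 5) = (9, -15)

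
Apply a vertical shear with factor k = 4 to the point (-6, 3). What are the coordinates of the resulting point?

Shear matrix for vertical shear with factor k = 4:
[[1, 0], [4, 1]]
Result: (-6, 3) → (-6, -21)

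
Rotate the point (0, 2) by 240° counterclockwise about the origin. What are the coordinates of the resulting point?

Rotation matrix for 240°: [[cos 240°, -sin 240°], [sin 240°, cos 240°]] ≈ [[-0.500000, 0.866025], [-0.866025, -0.500000]]
[[-0.500000, 0.866025], [-0.866025, -0.500000]] × [0, 2]ᵀ ≈ [1.7321, -1]ᵀ
Result: (1.7321, -1)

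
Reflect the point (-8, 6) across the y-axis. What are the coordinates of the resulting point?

Reflection across y-axis: (-8, 6) → (8, 6)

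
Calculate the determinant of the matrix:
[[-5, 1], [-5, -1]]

For a 2×2 matrix [[a, b], [c, d]], det = ad - bc
det = (-5)(-1) - (1)(-5) = 5 - -5 = 10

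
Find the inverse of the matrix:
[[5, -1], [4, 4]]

For [[a,b],[c,d]], inverse = (1/det)·[[d,-b],[-c,a]]
det = (5)(4) - (-1)(4) = 20 - -4 = 24
Inverse = (1/24)·[[4, 1], [-4, 5]]
= [[1/6, 1/24], [-1/6, 5/24]]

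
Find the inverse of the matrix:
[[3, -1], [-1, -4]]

For [[a,b],[c,d]], inverse = (1/det)·[[d,-b],[-c,a]]
det = (3)(-4) - (-1)(-1) = -12 - 1 = -13
Inverse = (1/-13)·[[-4, 1], [1, 3]]
= [[4/13, -1/13], [-1/13, -3/13]]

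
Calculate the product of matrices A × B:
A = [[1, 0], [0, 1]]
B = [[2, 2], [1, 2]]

Matrix multiplication:
C[0][0] = 1×2 + 0×1 = 2
C[0][1] = 1×2 + 0×2 = 2
C[1][0] = 0×2 + 1×1 = 1
C[1][1] = 0×2 + 1×2 = 2
Result: [[2, 2], [1, 2]]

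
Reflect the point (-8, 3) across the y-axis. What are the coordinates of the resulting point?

Reflection across y-axis: (-8, 3) → (8, 3)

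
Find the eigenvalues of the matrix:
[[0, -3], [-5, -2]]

Characteristic equation: det(A - λI) = 0
λ² - (trace)λ + (det) = 0
trace = 0 + -2 = -2, det = (0)(-2) - (-3)(-5) = -15
λ² - (-2)λ + (-15) = 0
λ = (-2 ± √((-2)² - 4·(-15))) / 2 = (-2 ± √64) / 2
Solving: λ = -5, 3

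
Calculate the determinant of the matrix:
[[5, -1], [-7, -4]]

For a 2×2 matrix [[a, b], [c, d]], det = ad - bc
det = (5)(-4) - (-1)(-7) = -20 - 7 = -27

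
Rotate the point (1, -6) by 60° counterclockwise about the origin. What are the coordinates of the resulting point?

Rotation matrix for 60°: [[cos 60°, -sin 60°], [sin 60°, cos 60°]] ≈ [[0.500000, -0.866025], [0.866025, 0.500000]]
[[0.500000, -0.866025], [0.866025, 0.500000]] × [1, -6]ᵀ ≈ [5.6962, -2.1340]ᵀ
Result: (5.6962, -2.1340)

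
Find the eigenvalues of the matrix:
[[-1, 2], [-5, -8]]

Characteristic equation: det(A - λI) = 0
λ² - (trace)λ + (det) = 0
trace = -1 + -8 = -9, det = (-1)(-8) - (2)(-5) = 18
λ² - (-9)λ + (18) = 0
λ = (-9 ± √((-9)² - 4·(18))) / 2 = (-9 ± √9) / 2
Solving: λ = -6, -3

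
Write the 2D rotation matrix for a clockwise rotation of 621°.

Rotation matrix formula: [[cos θ, -sin θ], [sin θ, cos θ]]
A clockwise rotation by 621° is equivalent to a counterclockwise rotation by -621°.
For θ = -621°:
cos(-621°) = -0.1564
sin(-621°) = 0.9877
Result: [[-0.1564, -0.9877], [0.9877, -0.1564]]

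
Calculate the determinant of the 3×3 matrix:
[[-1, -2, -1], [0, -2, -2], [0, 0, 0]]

Expansion along first row:
det = -1·det([[-2,-2],[0,0]]) - -2·det([[0,-2],[0,0]]) + -1·det([[0,-2],[0,0]])
    = -1·(-2·0 - -2·0) - -2·(0·0 - -2·0) + -1·(0·0 - -2·0)
    = -1·0 - -2·0 + -1·0
    = 0 + 0 + 0 = 0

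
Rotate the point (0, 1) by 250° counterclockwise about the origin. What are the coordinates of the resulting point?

Rotation matrix for 250°: [[cos 250°, -sin 250°], [sin 250°, cos 250°]] ≈ [[-0.342020, 0.939693], [-0.939693, -0.342020]]
[[-0.342020, 0.939693], [-0.939693, -0.342020]] × [0, 1]ᵀ ≈ [0.9397, -0.3420]ᵀ
Result: (0.9397, -0.3420)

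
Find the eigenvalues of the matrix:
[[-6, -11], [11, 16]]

Characteristic equation: det(A - λI) = 0
λ² - (trace)λ + (det) = 0
trace = -6 + 16 = 10, det = (-6)(16) - (-11)(11) = 25
λ² - (10)λ + (25) = 0
λ = (10 ± √((10)² - 4·(25))) / 2 = (10 ± √0) / 2
Solving: λ = 5, 5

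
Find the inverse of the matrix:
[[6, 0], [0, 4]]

For [[a,b],[c,d]], inverse = (1/det)·[[d,-b],[-c,a]]
det = (6)(4) - (0)(0) = 24 - 0 = 24
Inverse = (1/24)·[[4, 0], [0, 6]]
= [[1/6, 0], [0, 1/4]]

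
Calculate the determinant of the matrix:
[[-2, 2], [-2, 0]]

For a 2×2 matrix [[a, b], [c, d]], det = ad - bc
det = (-2)(0) - (2)(-2) = 0 - -4 = 4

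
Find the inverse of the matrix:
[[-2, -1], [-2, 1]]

For [[a,b],[c,d]], inverse = (1/det)·[[d,-b],[-c,a]]
det = (-2)(1) - (-1)(-2) = -2 - 2 = -4
Inverse = (1/-4)·[[1, 1], [2, -2]]
= [[-1/4, -1/4], [-1/2, 1/2]]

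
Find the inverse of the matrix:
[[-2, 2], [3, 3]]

For [[a,b],[c,d]], inverse = (1/det)·[[d,-b],[-c,a]]
det = (-2)(3) - (2)(3) = -6 - 6 = -12
Inverse = (1/-12)·[[3, -2], [-3, -2]]
= [[-1/4, 1/6], [1/4, 1/6]]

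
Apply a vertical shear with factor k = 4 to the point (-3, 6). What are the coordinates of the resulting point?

Shear matrix for vertical shear with factor k = 4:
[[1, 0], [4, 1]]
Result: (-3, 6) → (-3, -6)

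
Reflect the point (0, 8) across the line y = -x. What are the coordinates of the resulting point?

Reflection across line y = -x: (0, 8) → (-8, 0)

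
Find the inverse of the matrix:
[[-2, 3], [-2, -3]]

For [[a,b],[c,d]], inverse = (1/det)·[[d,-b],[-c,a]]
det = (-2)(-3) - (3)(-2) = 6 - -6 = 12
Inverse = (1/12)·[[-3, -3], [2, -2]]
= [[-1/4, -1/4], [1/6, -1/6]]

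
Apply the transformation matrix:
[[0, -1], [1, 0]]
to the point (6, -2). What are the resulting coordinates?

Matrix multiplication:
[[0, -1], [1, 0]] × [6, -2]ᵀ
= [(0)(6) + (-1)(-2), (1)(6) + (0)(-2)]ᵀ
= [2, 6]ᵀ
Result: (2, 6)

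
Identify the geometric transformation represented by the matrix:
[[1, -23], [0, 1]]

This matrix represents: horizontal shear with factor -23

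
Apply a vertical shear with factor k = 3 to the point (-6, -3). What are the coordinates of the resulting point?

Shear matrix for vertical shear with factor k = 3:
[[1, 0], [3, 1]]
Result: (-6, -3) → (-6, -21)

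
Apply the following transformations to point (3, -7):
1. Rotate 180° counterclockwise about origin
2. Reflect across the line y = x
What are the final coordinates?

Step 1: Rotate 180° → (-3, 7)
Step 2: Reflect across line y = x → (7, -3)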